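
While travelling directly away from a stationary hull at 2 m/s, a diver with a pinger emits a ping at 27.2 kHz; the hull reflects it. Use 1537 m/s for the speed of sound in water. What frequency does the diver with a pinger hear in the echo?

The hull receives the sound from a moving source: f₁ = f₀ · v/(v + v_e) = 27.2 × 1537/1539 ≈ 27.2 kHz.
On the return leg the diver with a pinger is a moving observer: f₂ = f₁ · (v − v_e)/v = 27.2 × 1535/1537 ≈ 27.1 kHz.
Equivalently f₂ = f₀ · (v − v_e)/(v + v_e).

27.1 kHz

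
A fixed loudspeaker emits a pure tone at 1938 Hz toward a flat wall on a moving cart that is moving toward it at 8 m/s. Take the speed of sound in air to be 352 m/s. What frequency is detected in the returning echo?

The flat wall on a moving cart first receives the wave as a moving observer: f₁ = f₀ · (v + u)/v = 1938 × (352 + 8)/352 ≈ 1982 Hz.
The reflection then acts as a moving source: f₂ = f₁ · v/(v − u) ≈ 2028 Hz.
Equivalently f₂ = f₀ · (v + u)/(v − u).

2028 Hz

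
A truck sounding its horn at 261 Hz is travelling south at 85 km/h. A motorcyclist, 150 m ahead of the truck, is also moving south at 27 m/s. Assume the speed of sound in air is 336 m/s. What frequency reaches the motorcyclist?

258 Hz

85 km/h = 23.61 m/s.
The motorcyclist is ahead, so the truck is moving toward it while the motorcyclist is moving away from the truck.
With source approaching and observer receding, f' = f · (v − v_o)/(v − v_s).
f' = 261 × (336 − 27)/(336 − 23.61) = 261 × 309/312.39 ≈ 258 Hz.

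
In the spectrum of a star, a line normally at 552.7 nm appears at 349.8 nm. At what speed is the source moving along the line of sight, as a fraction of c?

λ'/λ₀ = 0.6329 < 1 (blueshift), so the source is approaching.
λ'/λ₀ = √((1 − β)/(1 + β)) for an approaching source ⇒ β = (1 − r²)/(1 + r²) with r = λ'/λ₀.
β = (1 − 0.4006)/(1 + 0.4006) ≈ 0.428.

0.428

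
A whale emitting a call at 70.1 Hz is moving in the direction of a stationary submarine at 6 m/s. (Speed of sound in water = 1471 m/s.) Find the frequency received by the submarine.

70 Hz

Only the source moves, toward the listener, so f' = f · v/(v − v_s).
f' = 70.1 × 1471/(1471 − 6) = 70.1 × 1471/1465 ≈ 70 Hz.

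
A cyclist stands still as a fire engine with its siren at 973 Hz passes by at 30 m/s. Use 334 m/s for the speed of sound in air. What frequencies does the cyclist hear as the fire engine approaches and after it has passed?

Approaching: f₁ = f · v/(v − v_s) = 973 × 334/304 ≈ 1069 Hz.
Receding: f₂ = f · v/(v + v_s) = 973 × 334/364 ≈ 893 Hz.

1069 Hz approaching; 893 Hz receding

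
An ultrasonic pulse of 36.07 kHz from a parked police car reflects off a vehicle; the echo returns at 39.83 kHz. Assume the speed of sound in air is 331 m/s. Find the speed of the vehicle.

Double Doppler shift off a moving reflector: f₂ = f₀ · (v + u)/(v − u) (u > 0 toward emitter).
Rearranging, u = v · (f₂ − f₀)/(f₂ + f₀) = 331 × 3.76/75.90 ≈ 16.4 m/s.
So the vehicle is moving at 16.4 m/s toward the emitter.

16.4 m/s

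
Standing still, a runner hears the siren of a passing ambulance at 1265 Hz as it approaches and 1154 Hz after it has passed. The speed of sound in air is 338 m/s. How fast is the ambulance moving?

f₁/f₂ = (v + v_s)/(v − v_s), so v_s = v · (f₁ − f₂)/(f₁ + f₂).
v_s = 338 × (1265 − 1154)/(1265 + 1154) = 338 × 111/2419 ≈ 15.5 m/s.

15.5 m/s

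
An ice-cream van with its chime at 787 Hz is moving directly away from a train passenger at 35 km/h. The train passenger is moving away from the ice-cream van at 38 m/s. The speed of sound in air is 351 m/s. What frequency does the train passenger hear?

35 km/h = 9.722 m/s.
With source receding and observer receding, f' = f · (v − v_o)/(v + v_s).
f' = 787 × (351 − 38)/(351 + 9.722) = 787 × 313/360.72 ≈ 683 Hz.

683 Hz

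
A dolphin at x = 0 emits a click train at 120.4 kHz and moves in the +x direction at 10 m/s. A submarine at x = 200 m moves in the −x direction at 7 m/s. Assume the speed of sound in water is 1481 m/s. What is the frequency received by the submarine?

The observer lies on the +x side, so the source is heading toward the observer and the observer is heading toward the source.
Both move, so f' = f · (v + v_o)/(v − v_s).
f' = 120.4 × (1481 + 7)/(1481 − 10) = 120.4 × 1488/1471 ≈ 121.8 kHz.

121.8 kHz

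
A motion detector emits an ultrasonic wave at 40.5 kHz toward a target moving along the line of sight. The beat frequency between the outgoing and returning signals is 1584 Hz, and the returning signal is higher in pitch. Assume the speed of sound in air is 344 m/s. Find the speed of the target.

Double Doppler shift off a moving reflector: f₂ = f₀ · (v + u)/(v − u) (u > 0 toward emitter).
Returning signal is higher, so f₂ = f₀ + Δf = 40500 + 1584 = 42084 Hz.
Rearranging, u = v · (f₂ − f₀)/(f₂ + f₀) = 344 × 1584/82584 ≈ 6.6 m/s.
So the target is moving at 6.6 m/s toward the emitter.

6.6 m/s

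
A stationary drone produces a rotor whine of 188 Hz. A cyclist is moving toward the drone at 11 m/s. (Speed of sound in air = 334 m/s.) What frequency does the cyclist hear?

Moving observer, stationary source: f' = f · (v + v_o)/v.
f' = 188 × (334 + 11)/334 = 188 × 345/334 ≈ 194 Hz.

194 Hz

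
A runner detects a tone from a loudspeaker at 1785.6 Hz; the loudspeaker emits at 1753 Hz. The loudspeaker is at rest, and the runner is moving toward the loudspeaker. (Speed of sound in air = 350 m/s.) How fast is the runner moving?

f' = f · (v + v_o)/v ⇒ v_o = v · |f'/f − 1|.
v_o = 350 × |1785.6/1753 − 1| = 350 × 0.0186 ≈ 6.5 m/s.

6.5 m/s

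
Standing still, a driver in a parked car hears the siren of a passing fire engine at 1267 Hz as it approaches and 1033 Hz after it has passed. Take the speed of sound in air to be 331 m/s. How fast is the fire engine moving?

34 m/s

f₁/f₂ = (v + v_s)/(v − v_s), so v_s = v · (f₁ − f₂)/(f₁ + f₂).
v_s = 331 × (1267 − 1033)/(1267 + 1033) = 331 × 234/2300 ≈ 34 m/s.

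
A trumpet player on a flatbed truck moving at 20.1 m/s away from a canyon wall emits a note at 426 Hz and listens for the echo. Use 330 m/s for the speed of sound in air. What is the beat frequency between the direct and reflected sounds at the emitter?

The canyon wall receives the sound from a moving source: f₁ = f₀ · v/(v + v_e) = 426 × 330/350.1 ≈ 401.5 Hz.
On the return leg the trumpet player on a flatbed truck is a moving observer: f₂ = f₁ · (v − v_e)/v = 401.5 × 309.9/330 ≈ 377.1 Hz.
Equivalently f₂ = f₀ · (v − v_e)/(v + v_e).
Beat against the emitted tone: |f₂ − f₀| = 2v_e·f₀/(v + v_e) = 2 × 20.1 × 426/350.1 ≈ 48.9 Hz.

48.9 Hz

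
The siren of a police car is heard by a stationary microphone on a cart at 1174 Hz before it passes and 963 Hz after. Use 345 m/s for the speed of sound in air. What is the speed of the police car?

f₁/f₂ = (v + v_s)/(v − v_s), so v_s = v · (f₁ − f₂)/(f₁ + f₂).
v_s = 345 × (1174 − 963)/(1174 + 963) = 345 × 211/2137 ≈ 34 m/s.

34 m/s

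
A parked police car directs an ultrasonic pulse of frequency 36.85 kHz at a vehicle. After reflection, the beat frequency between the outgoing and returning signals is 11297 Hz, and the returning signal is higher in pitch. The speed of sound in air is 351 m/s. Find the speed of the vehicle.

Double Doppler shift off a moving reflector: f₂ = f₀ · (v + u)/(v − u) (u > 0 toward emitter).
Returning signal is higher, so f₂ = f₀ + Δf = 36850 + 11297 = 48147 Hz.
Rearranging, u = v · (f₂ − f₀)/(f₂ + f₀) = 351 × 11297/84997 ≈ 47 m/s.
So the vehicle is moving at 47 m/s toward the emitter.

47 m/s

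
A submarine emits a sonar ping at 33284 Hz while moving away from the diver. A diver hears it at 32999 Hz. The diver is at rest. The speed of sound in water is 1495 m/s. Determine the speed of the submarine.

f' = f · v/(v + v_s) ⇒ v_s = v · |1 − f/f'|.
v_s = 1495 × |1 − 33284/32999| = 1495 × 0.008637 ≈ 12.9 m/s.

12.9 m/s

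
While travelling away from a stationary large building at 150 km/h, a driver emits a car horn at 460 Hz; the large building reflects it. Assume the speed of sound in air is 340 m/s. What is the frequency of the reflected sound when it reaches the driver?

150 km/h = 41.67 m/s.
The large building receives the sound from a moving source: f₁ = f₀ · v/(v + v_e) = 460 × 340/381.67 ≈ 410 Hz.
On the return leg the driver is a moving observer: f₂ = f₁ · (v − v_e)/v = 410 × 298.33/340 ≈ 360 Hz.

360 Hz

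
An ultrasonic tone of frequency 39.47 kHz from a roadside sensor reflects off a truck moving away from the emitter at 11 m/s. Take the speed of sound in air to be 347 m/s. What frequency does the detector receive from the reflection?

37.0 kHz

At the truck (a moving observer), f₁ = f₀ · (v − u)/v = 39.47 × 336/347 ≈ 38.2 kHz.
On reflection it acts as a source moving away from the stationary detector: f₂ = f₁ · v/(v + u) = 38.2 × 347/358 ≈ 37.0 kHz.
Equivalently f₂ = f₀ · (v − u)/(v + u).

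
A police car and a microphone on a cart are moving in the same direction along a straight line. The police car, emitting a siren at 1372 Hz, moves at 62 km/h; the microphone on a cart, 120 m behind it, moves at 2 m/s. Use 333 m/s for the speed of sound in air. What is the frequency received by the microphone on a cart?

1312 Hz

62 km/h = 17.22 m/s.
The microphone on a cart is behind, so the police car is moving away from it while the microphone on a cart is moving toward the police car.
With source receding and observer approaching, f' = f · (v + v_o)/(v + v_s).
f' = 1372 × (333 + 2)/(333 + 17.22) = 1372 × 335/350.22 ≈ 1312 Hz.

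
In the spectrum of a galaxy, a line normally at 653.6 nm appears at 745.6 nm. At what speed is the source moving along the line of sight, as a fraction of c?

λ'/λ₀ = 1.1408 > 1 (redshift), so the source is receding.
λ'/λ₀ = √((1 + β)/(1 − β)) for a receding source ⇒ β = (r² − 1)/(r² + 1) with r = λ'/λ₀.
β = (1.3013 − 1)/(1.3013 + 1) ≈ 0.131.

0.131c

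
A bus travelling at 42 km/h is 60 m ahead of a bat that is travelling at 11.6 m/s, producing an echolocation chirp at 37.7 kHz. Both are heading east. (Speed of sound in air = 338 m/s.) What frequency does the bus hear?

37.7 kHz

42 km/h = 11.67 m/s.
The bus is ahead, so the bat is moving toward it while the bus is moving away from the bat.
General Doppler shift: f' = f · (v − v_o)/(v − v_s).
f' = 37.7 × (338 − 11.67)/(338 − 11.6) = 37.7 × 326.33/326.4 ≈ 37.7 kHz.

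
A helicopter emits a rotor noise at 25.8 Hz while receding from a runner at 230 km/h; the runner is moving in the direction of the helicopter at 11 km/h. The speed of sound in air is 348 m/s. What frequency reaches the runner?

22.0 Hz

230 km/h = 63.89 m/s; 11 km/h = 3.056 m/s.
Both move, so f' = f · (v + v_o)/(v + v_s).
f' = 25.8 × (348 + 3.056)/(348 + 63.89) = 25.8 × 351.06/411.89 ≈ 22.0 Hz.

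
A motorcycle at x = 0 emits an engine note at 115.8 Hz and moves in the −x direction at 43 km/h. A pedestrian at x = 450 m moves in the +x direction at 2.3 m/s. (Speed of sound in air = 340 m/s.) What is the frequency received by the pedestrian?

111 Hz

43 km/h = 11.94 m/s.
The observer lies on the +x side, so the source is heading away from the observer and the observer is heading away from the source.
Both move, so f' = f · (v − v_o)/(v + v_s).
f' = 115.8 × (340 − 2.3)/(340 + 11.94) = 115.8 × 337.7/351.94 ≈ 111 Hz.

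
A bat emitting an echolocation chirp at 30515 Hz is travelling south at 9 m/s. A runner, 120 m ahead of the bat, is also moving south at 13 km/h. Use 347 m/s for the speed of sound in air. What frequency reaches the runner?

13 km/h = 3.611 m/s.
The runner is ahead, so the bat is moving toward it while the runner is moving away from the bat.
With source approaching and observer receding, f' = f · (v − v_o)/(v − v_s).
f' = 30515 × (347 − 3.611)/(347 − 9) = 30515 × 343.39/338 ≈ 31002 Hz.

31002 Hz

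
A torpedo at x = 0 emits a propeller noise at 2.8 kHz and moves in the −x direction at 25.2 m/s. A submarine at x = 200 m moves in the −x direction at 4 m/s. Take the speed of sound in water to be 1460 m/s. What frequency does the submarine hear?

2.76 kHz

The observer lies on the +x side, so the source is heading away from the observer and the observer is heading toward the source.
Both move, so f' = f · (v + v_o)/(v + v_s).
f' = 2.8 × (1460 + 4)/(1460 + 25.2) = 2.8 × 1464/1485.2 ≈ 2.76 kHz.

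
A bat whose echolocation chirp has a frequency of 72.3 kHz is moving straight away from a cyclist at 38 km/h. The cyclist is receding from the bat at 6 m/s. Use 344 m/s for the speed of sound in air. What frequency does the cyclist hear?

68.9 kHz

38 km/h = 10.56 m/s.
With source receding and observer receding, f' = f · (v − v_o)/(v + v_s).
f' = 72.3 × (344 − 6)/(344 + 10.56) = 72.3 × 338/354.56 ≈ 68.9 kHz.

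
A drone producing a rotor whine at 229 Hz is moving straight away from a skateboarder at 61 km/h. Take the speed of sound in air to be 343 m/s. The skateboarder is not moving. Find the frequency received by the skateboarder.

61 km/h = 16.94 m/s.
Moving source, stationary observer: f' = f · v/(v + v_s) since the source is receding.
f' = 229 × 343/(343 + 16.94) = 229 × 343/359.9 ≈ 218 Hz.

218 Hz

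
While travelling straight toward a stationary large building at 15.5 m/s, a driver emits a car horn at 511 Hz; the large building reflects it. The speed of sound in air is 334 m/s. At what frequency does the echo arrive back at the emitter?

The large building receives the sound from a moving source: f₁ = f₀ · v/(v − v_e) = 511 × 334/318.5 ≈ 536 Hz.
On the return leg the driver is a moving observer: f₂ = f₁ · (v + v_e)/v = 536 × 349.5/334 ≈ 561 Hz.

561 Hz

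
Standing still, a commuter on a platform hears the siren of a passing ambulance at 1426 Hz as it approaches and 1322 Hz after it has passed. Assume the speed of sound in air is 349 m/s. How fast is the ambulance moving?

f₁/f₂ = (v + v_s)/(v − v_s), so v_s = v · (f₁ − f₂)/(f₁ + f₂).
v_s = 349 × (1426 − 1322)/(1426 + 1322) = 349 × 104/2748 ≈ 13.2 m/s.

13.2 m/s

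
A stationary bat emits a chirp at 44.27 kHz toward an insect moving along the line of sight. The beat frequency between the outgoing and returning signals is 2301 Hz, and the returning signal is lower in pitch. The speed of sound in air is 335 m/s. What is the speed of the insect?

Double Doppler shift off a moving reflector: f₂ = f₀ · (v + u)/(v − u) (u > 0 toward emitter).
Returning signal is lower, so f₂ = f₀ − Δf = 44270 − 2301 = 41969 Hz.
Rearranging, u = v · (f₂ − f₀)/(f₂ + f₀) = 335 × -2301/86239 ≈ -8.9 m/s.
So the insect is moving at 8.9 m/s away from the emitter.

8.9 m/s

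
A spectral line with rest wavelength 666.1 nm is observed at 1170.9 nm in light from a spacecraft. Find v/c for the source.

λ'/λ₀ = 1.7578 > 1 (redshift), so the source is receding.
λ'/λ₀ = √((1 + β)/(1 − β)) for a receding source ⇒ β = (r² − 1)/(r² + 1) with r = λ'/λ₀.
β = (3.0900 − 1)/(3.0900 + 1) ≈ 0.511.

0.511c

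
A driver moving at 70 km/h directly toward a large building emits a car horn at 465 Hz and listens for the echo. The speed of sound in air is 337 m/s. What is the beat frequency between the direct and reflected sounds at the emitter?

56.9 Hz

70 km/h = 19.44 m/s.
The large building receives the sound from a moving source: f₁ = f₀ · v/(v − v_e) = 465 × 337/317.56 ≈ 493.5 Hz.
On the return leg the driver is a moving observer: f₂ = f₁ · (v + v_e)/v = 493.5 × 356.44/337 ≈ 521.9 Hz.
Equivalently f₂ = f₀ · (v + v_e)/(v − v_e).
Beat against the emitted tone: |f₂ − f₀| = 2v_e·f₀/(v − v_e) = 2 × 19.44 × 465/317.56 ≈ 56.9 Hz.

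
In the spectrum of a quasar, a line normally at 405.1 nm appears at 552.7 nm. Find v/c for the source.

0.301c

λ'/λ₀ = 1.3644 > 1 (redshift), so the source is receding.
λ'/λ₀ = √((1 + β)/(1 − β)) for a receding source ⇒ β = (r² − 1)/(r² + 1) with r = λ'/λ₀.
β = (1.8615 − 1)/(1.8615 + 1) ≈ 0.301.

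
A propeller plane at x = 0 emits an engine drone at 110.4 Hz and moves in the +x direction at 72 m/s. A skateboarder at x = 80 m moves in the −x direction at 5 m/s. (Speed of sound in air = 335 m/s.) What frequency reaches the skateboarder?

143 Hz

The observer lies on the +x side, so the source is heading toward the observer and the observer is heading toward the source.
Both move, so f' = f · (v + v_o)/(v − v_s).
f' = 110.4 × (335 + 5)/(335 − 72) = 110.4 × 340/263 ≈ 143 Hz.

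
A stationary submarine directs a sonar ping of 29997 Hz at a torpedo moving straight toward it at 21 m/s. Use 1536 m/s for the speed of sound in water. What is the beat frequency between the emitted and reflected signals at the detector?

The torpedo first receives the wave as a moving observer: f₁ = f₀ · (v + u)/v = 29997 × (1536 + 21)/1536 ≈ 30407 Hz.
On reflection it acts as a source moving toward the stationary detector: f₂ = f₁ · v/(v − u) = 30407 × 1536/1515 ≈ 30829 Hz.
Beat frequency: |f₂ − f₀| = 2u·f₀/(v − u) = 2 × 21 × 29997/1515 ≈ 832 Hz.

832 Hz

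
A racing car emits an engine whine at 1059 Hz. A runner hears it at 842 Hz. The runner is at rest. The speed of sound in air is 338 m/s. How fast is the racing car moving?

87 m/s

f' < f, so the racing car is receding.
f' = f · v/(v + v_s) ⇒ v_s = v · |1 − f/f'|.
v_s = 338 × |1 − 1059/842| = 338 × 0.2577 ≈ 87 m/s.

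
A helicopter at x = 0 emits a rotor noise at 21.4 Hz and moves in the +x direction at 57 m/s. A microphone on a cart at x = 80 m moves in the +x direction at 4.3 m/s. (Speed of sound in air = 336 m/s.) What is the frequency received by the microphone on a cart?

25.4 Hz

The observer lies on the +x side, so the source is heading toward the observer and the observer is heading away from the source.
With source approaching and observer receding, f' = f · (v − v_o)/(v − v_s).
f' = 21.4 × (336 − 4.3)/(336 − 57) = 21.4 × 331.7/279 ≈ 25.4 Hz.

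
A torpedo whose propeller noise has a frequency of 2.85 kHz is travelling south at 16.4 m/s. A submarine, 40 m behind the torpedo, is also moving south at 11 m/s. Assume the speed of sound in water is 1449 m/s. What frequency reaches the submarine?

The submarine is behind, so the torpedo is moving away from it while the submarine is moving toward the torpedo.
General Doppler shift: f' = f · (v + v_o)/(v + v_s).
f' = 2.85 × (1449 + 11)/(1449 + 16.4) = 2.85 × 1460/1465.4 ≈ 2.84 kHz.

2.84 kHz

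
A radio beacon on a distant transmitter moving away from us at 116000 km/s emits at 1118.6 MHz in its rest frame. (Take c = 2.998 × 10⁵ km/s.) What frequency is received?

β = v/c = 116000/299800 = 0.3869.
Relativistic Doppler for frequency: f' = f₀ · √((1 − β)/(1 + β)).
f' = 1118.6 × √(0.6131/1.3869) = 1118.6 × 0.66486 ≈ 743.7 MHz.

743.7 MHz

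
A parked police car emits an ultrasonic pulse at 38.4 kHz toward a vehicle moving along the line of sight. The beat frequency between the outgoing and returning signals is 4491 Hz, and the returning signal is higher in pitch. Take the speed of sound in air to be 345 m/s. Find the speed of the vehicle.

19.1 m/s

Double Doppler shift off a moving reflector: f₂ = f₀ · (v + u)/(v − u) (u > 0 toward emitter).
Returning signal is higher, so f₂ = f₀ + Δf = 38400 + 4491 = 42891 Hz.
Rearranging, u = v · (f₂ − f₀)/(f₂ + f₀) = 345 × 4491/81291 ≈ 19.1 m/s.
So the vehicle is moving at 19.1 m/s toward the emitter.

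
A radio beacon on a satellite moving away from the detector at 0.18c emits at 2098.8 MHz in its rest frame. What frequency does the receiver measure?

Relativistic Doppler for frequency: f' = f₀ · √((1 − β)/(1 + β)).
f' = 2098.8 × √(0.8200/1.1800) = 2098.8 × 0.83362 ≈ 1749.6 MHz.

1749.6 MHz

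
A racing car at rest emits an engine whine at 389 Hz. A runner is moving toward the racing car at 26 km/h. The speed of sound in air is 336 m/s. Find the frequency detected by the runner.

397 Hz

26 km/h = 7.222 m/s.
Only the observer moves, toward the source, so f' = f · (v + v_o)/v.
f' = 389 × (336 + 7.222)/336 = 389 × 343.22/336 ≈ 397 Hz.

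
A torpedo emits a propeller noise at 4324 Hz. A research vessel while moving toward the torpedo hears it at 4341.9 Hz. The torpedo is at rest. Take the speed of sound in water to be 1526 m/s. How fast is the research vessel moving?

6.3 m/s

f' = f · (v + v_o)/v ⇒ v_o = v · |f'/f − 1|.
v_o = 1526 × |4341.9/4324 − 1| = 1526 × 0.00414 ≈ 6.3 m/s.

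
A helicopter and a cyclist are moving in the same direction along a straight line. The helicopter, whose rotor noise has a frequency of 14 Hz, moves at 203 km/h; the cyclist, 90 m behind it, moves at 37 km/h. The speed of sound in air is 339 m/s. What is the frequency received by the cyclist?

203 km/h = 56.39 m/s; 37 km/h = 10.28 m/s.
The cyclist is behind, so the helicopter is moving away from it while the cyclist is moving toward the helicopter.
Both move, so f' = f · (v + v_o)/(v + v_s).
f' = 14 × (339 + 10.28)/(339 + 56.39) = 14 × 349.28/395.39 ≈ 12.4 Hz.

12.4 Hz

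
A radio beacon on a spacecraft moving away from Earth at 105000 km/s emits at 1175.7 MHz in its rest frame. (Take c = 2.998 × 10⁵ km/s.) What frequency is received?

815.6 MHz

β = v/c = 105000/299800 = 0.3502.
Relativistic Doppler for frequency: f' = f₀ · √((1 − β)/(1 + β)).
f' = 1175.7 × √(0.6498/1.3502) = 1175.7 × 0.69370 ≈ 815.6 MHz.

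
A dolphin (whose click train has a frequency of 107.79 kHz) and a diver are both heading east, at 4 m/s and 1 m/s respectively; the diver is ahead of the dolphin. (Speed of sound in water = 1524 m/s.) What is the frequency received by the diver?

108.0 kHz

The diver is ahead, so the dolphin is moving toward it while the diver is moving away from the dolphin.
General Doppler shift: f' = f · (v − v_o)/(v − v_s).
f' = 107.79 × (1524 − 1)/(1524 − 4) = 107.79 × 1523/1520 ≈ 108.0 kHz.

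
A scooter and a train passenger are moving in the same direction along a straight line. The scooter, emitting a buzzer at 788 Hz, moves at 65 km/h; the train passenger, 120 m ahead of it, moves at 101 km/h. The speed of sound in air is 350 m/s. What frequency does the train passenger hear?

65 km/h = 18.06 m/s; 101 km/h = 28.06 m/s.
The train passenger is ahead, so the scooter is moving toward it while the train passenger is moving away from the scooter.
General Doppler shift: f' = f · (v − v_o)/(v − v_s).
f' = 788 × (350 − 28.06)/(350 − 18.06) = 788 × 321.94/331.94 ≈ 764 Hz.

764 Hz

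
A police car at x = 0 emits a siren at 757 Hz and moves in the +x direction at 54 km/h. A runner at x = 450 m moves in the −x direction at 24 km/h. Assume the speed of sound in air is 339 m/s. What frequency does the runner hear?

54 km/h = 15 m/s; 24 km/h = 6.667 m/s.
The observer lies on the +x side, so the source is heading toward the observer and the observer is heading toward the source.
Both move, so f' = f · (v + v_o)/(v − v_s).
f' = 757 × (339 + 6.667)/(339 − 15) = 757 × 345.67/324 ≈ 808 Hz.

808 Hz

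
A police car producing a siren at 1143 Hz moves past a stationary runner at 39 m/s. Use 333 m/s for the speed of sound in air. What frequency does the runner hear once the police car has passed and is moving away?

Receding: f₂ = f · v/(v + v_s) = 1143 × 333/372 ≈ 1023 Hz.

1023 Hz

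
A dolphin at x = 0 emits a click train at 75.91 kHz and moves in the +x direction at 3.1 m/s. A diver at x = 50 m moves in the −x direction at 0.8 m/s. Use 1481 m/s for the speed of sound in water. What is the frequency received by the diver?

The observer lies on the +x side, so the source is heading toward the observer and the observer is heading toward the source.
With source approaching and observer approaching, f' = f · (v + v_o)/(v − v_s).
f' = 75.91 × (1481 + 0.8)/(1481 − 3.1) = 75.91 × 1481.8/1477.9 ≈ 76.1 kHz.

76.1 kHz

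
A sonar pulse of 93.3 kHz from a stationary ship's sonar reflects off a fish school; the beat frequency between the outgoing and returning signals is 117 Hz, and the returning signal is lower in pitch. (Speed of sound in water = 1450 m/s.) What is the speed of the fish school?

0.91 m/s

Double Doppler shift off a moving reflector: f₂ = f₀ · (v + u)/(v − u) (u > 0 toward emitter).
Returning signal is lower, so f₂ = f₀ − Δf = 93300 − 117 = 93183 Hz.
Rearranging, u = v · (f₂ − f₀)/(f₂ + f₀) = 1450 × -117/186483 ≈ -0.91 m/s.
So the fish school is moving at 0.91 m/s away from the emitter.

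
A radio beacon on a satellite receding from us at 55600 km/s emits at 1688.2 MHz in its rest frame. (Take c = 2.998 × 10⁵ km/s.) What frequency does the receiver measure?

β = v/c = 55600/299800 = 0.1855.
Relativistic Doppler for frequency: f' = f₀ · √((1 − β)/(1 + β)).
f' = 1688.2 × √(0.8145/1.1855) = 1688.2 × 0.82892 ≈ 1399.4 MHz.

1399.4 MHz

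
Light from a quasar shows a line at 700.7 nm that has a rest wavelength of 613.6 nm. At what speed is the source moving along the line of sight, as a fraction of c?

0.132

λ'/λ₀ = 1.1419 > 1 (redshift), so the source is receding.
λ'/λ₀ = √((1 + β)/(1 − β)) for a receding source ⇒ β = (r² − 1)/(r² + 1) with r = λ'/λ₀.
β = (1.3040 − 1)/(1.3040 + 1) ≈ 0.132.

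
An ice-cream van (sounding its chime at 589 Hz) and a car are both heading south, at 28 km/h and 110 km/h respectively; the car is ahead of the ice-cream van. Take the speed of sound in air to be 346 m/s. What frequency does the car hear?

549 Hz

28 km/h = 7.778 m/s; 110 km/h = 30.56 m/s.
The car is ahead, so the ice-cream van is moving toward it while the car is moving away from the ice-cream van.
With source approaching and observer receding, f' = f · (v − v_o)/(v − v_s).
f' = 589 × (346 − 30.56)/(346 − 7.778) = 589 × 315.44/338.22 ≈ 549 Hz.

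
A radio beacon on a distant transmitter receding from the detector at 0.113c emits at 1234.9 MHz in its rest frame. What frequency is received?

Relativistic Doppler for frequency: f' = f₀ · √((1 − β)/(1 + β)).
f' = 1234.9 × √(0.8870/1.1130) = 1234.9 × 0.89272 ≈ 1102.4 MHz.

1102.4 MHz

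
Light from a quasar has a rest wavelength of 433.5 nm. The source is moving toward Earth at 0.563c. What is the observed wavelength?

Relativistic Doppler for wavelength: λ' = λ₀ · √((1 − β)/(1 + β)).
λ' = 433.5 × √(0.4370/1.5630) = 433.5 × 0.52876 ≈ 229.2 nm.

229.2 nm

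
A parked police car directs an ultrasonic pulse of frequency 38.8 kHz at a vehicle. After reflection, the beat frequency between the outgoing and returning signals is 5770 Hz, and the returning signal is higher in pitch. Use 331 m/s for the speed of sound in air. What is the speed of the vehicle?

Double Doppler shift off a moving reflector: f₂ = f₀ · (v + u)/(v − u) (u > 0 toward emitter).
Returning signal is higher, so f₂ = f₀ + Δf = 38800 + 5770 = 44570 Hz.
Rearranging, u = v · (f₂ − f₀)/(f₂ + f₀) = 331 × 5770/83370 ≈ 22.9 m/s.
So the vehicle is moving at 22.9 m/s toward the emitter.

22.9 m/s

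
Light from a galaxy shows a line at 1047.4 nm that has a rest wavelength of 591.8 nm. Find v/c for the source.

0.516

λ'/λ₀ = 1.7699 > 1 (redshift), so the source is receding.
λ'/λ₀ = √((1 + β)/(1 − β)) for a receding source ⇒ β = (r² − 1)/(r² + 1) with r = λ'/λ₀.
β = (3.1324 − 1)/(3.1324 + 1) ≈ 0.516.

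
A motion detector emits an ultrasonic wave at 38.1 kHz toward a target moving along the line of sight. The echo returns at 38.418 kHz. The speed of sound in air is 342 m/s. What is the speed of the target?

Double Doppler shift off a moving reflector: f₂ = f₀ · (v + u)/(v − u) (u > 0 toward emitter).
Rearranging, u = v · (f₂ − f₀)/(f₂ + f₀) = 342 × 0.318/76.518 ≈ 1.42 m/s.
So the target is moving at 1.42 m/s toward the emitter.

1.42 m/s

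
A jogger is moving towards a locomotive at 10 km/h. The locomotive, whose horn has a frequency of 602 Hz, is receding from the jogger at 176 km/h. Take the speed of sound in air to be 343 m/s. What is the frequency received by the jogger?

176 km/h = 48.89 m/s; 10 km/h = 2.778 m/s.
With source receding and observer approaching, f' = f · (v + v_o)/(v + v_s).
f' = 602 × (343 + 2.778)/(343 + 48.89) = 602 × 345.78/391.89 ≈ 531 Hz.

531 Hz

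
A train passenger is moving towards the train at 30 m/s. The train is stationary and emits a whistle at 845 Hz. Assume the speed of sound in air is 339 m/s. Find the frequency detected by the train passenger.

Moving observer, stationary source: f' = f · (v + v_o)/v.
f' = 845 × (339 + 30)/339 = 845 × 369/339 ≈ 920 Hz.

920 Hz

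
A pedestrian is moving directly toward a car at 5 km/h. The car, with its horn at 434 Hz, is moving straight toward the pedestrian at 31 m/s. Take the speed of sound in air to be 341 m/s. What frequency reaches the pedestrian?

479 Hz

5 km/h = 1.389 m/s.
Both move, so f' = f · (v + v_o)/(v − v_s).
f' = 434 × (341 + 1.389)/(341 − 31) = 434 × 342.39/310 ≈ 479 Hz.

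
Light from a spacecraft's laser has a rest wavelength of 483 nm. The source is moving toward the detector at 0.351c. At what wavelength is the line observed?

Relativistic Doppler for wavelength: λ' = λ₀ · √((1 − β)/(1 + β)).
λ' = 483 × √(0.6490/1.3510) = 483 × 0.69310 ≈ 334.8 nm.

334.8 nm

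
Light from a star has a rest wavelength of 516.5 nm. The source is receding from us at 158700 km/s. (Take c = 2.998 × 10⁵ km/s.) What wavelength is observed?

931.1 nm

β = v/c = 158700/299800 = 0.5294.
Relativistic Doppler for wavelength: λ' = λ₀ · √((1 + β)/(1 − β)).
λ' = 516.5 × √(1.5294/0.4706) = 516.5 × 1.80263 ≈ 931.1 nm.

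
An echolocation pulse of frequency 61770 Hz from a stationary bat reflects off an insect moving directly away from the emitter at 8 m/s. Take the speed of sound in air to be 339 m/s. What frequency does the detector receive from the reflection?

58922 Hz

The insect first receives the wave as a moving observer: f₁ = f₀ · (v − u)/v = 61770 × (339 − 8)/339 ≈ 60312 Hz.
The reflection then acts as a moving source: f₂ = f₁ · v/(v + u) ≈ 58922 Hz.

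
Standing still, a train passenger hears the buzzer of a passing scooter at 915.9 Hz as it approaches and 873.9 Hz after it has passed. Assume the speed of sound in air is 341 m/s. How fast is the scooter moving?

f₁/f₂ = (v + v_s)/(v − v_s), so v_s = v · (f₁ − f₂)/(f₁ + f₂).
v_s = 341 × (915.9 − 873.9)/(915.9 + 873.9) = 341 × 42.0/1789.8 ≈ 8.0 m/s.

8.0 m/s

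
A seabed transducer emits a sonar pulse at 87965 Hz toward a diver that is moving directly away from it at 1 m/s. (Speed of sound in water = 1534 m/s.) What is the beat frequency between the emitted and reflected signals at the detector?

The diver first receives the wave as a moving observer: f₁ = f₀ · (v − u)/v = 87965 × (1534 − 1)/1534 ≈ 87907.7 Hz.
On reflection it acts as a source moving away from the stationary detector: f₂ = f₁ · v/(v + u) = 87907.7 × 1534/1535 ≈ 87850.4 Hz.
Beat frequency: |f₂ − f₀| = 2u·f₀/(v + u) = 2 × 1 × 87965/1535 ≈ 115 Hz.

115 Hz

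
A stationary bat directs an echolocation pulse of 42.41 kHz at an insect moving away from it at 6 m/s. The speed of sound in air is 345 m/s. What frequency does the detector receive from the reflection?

41.0 kHz

The insect first receives the wave as a moving observer: f₁ = f₀ · (v − u)/v = 42.41 × (345 − 6)/345 ≈ 41.7 kHz.
The reflection then acts as a moving source: f₂ = f₁ · v/(v + u) ≈ 41.0 kHz.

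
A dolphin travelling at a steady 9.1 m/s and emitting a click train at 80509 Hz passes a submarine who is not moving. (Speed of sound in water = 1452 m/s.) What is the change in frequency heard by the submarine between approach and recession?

Approaching: f₁ = f · v/(v − v_s) = 80509 × 1452/1442.9 ≈ 81017 Hz.
Receding: f₂ = f · v/(v + v_s) = 80509 × 1452/1461.1 ≈ 80008 Hz.
Drop: f₁ − f₂ = 2f·v·v_s/(v² − v_s²) = 2 × 80509 × 1452 × 9.1/(1452² − 9.1²) ≈ 1009 Hz.

1009 Hz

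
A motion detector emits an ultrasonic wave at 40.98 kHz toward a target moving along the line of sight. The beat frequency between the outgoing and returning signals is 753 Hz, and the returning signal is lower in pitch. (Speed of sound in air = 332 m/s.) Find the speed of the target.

Double Doppler shift off a moving reflector: f₂ = f₀ · (v + u)/(v − u) (u > 0 toward emitter).
Returning signal is lower, so f₂ = f₀ − Δf = 40980 − 753 = 40227 Hz.
Rearranging, u = v · (f₂ − f₀)/(f₂ + f₀) = 332 × -753/81207 ≈ -3.1 m/s.
So the target is moving at 3.1 m/s away from the emitter.

3.1 m/s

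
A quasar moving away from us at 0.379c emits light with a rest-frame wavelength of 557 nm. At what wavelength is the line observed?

830.0 nm

Relativistic Doppler for wavelength: λ' = λ₀ · √((1 + β)/(1 − β)).
λ' = 557 × √(1.3790/0.6210) = 557 × 1.49017 ≈ 830.0 nm.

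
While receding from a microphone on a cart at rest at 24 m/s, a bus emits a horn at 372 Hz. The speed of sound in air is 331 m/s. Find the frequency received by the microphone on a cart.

With the source moving away from a stationary observer, f' = f · v/(v + v_s).
f' = 372 × 331/(331 + 24) = 372 × 331/355 ≈ 347 Hz.

347 Hz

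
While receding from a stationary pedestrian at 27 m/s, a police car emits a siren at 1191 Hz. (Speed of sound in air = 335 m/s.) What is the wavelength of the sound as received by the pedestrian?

30.4 cm

Only the source moves, away from the listener, so f' = f · v/(v + v_s).
f' = 1191 × 335/(335 + 27) ≈ 1102 Hz.
λ' = v/f' = 335/1102.17 ≈ 30.4 cm.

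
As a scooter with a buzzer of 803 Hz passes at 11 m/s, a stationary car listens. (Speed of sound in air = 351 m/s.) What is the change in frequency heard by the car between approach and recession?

50.4 Hz

Approaching: f₁ = f · v/(v − v_s) = 803 × 351/340 ≈ 829.0 Hz.
Receding: f₂ = f · v/(v + v_s) = 803 × 351/362 ≈ 778.6 Hz.
Drop: f₁ − f₂ = 2f·v·v_s/(v² − v_s²) = 2 × 803 × 351 × 11/(351² − 11²) ≈ 50.4 Hz.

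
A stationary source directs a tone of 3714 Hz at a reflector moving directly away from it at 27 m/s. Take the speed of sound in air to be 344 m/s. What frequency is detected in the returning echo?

The reflector first receives the wave as a moving observer: f₁ = f₀ · (v − u)/v = 3714 × (344 − 27)/344 ≈ 3422 Hz.
The reflection then acts as a moving source: f₂ = f₁ · v/(v + u) ≈ 3173 Hz.

3173 Hz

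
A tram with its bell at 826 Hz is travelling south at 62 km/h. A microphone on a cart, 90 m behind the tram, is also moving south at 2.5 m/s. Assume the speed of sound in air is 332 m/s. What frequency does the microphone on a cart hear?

791 Hz

62 km/h = 17.22 m/s.
The microphone on a cart is behind, so the tram is moving away from it while the microphone on a cart is moving toward the tram.
With source receding and observer approaching, f' = f · (v + v_o)/(v + v_s).
f' = 826 × (332 + 2.5)/(332 + 17.22) = 826 × 334.5/349.22 ≈ 791 Hz.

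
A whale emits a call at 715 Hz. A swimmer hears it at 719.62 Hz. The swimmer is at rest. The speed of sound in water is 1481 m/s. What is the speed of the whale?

f' > f, so the whale is approaching.
f' = f · v/(v − v_s) ⇒ v_s = v · |1 − f/f'|.
v_s = 1481 × |1 − 715/719.62| = 1481 × 0.00642 ≈ 9.5 m/s.

9.5 m/s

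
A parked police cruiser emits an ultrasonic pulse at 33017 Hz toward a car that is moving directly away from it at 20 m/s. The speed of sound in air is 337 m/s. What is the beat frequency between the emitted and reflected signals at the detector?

3699 Hz

At the car (a moving observer), f₁ = f₀ · (v − u)/v = 33017 × 317/337 ≈ 31058 Hz.
On reflection it acts as a source moving away from the stationary detector: f₂ = f₁ · v/(v + u) = 31058 × 337/357 ≈ 29318 Hz.
Equivalently f₂ = f₀ · (v − u)/(v + u).
Beat frequency: |f₂ − f₀| = 2u·f₀/(v + u) = 2 × 20 × 33017/357 ≈ 3699 Hz.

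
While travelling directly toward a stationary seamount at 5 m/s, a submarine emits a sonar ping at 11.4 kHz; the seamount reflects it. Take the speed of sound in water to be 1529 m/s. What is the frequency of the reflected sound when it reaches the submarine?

11.47 kHz

The seamount receives the sound from a moving source: f₁ = f₀ · v/(v − v_e) = 11.4 × 1529/1524 ≈ 11.44 kHz.
On the return leg the submarine is a moving observer: f₂ = f₁ · (v + v_e)/v = 11.44 × 1534/1529 ≈ 11.47 kHz.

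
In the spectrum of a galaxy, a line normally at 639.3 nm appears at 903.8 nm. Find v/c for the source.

0.333c

λ'/λ₀ = 1.4137 > 1 (redshift), so the source is receding.
λ'/λ₀ = √((1 + β)/(1 − β)) for a receding source ⇒ β = (r² − 1)/(r² + 1) with r = λ'/λ₀.
β = (1.9986 − 1)/(1.9986 + 1) ≈ 0.333.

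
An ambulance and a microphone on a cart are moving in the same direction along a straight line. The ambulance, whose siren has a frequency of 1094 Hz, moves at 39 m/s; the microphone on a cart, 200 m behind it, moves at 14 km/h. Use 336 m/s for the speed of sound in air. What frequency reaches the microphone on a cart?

992 Hz

14 km/h = 3.889 m/s.
The microphone on a cart is behind, so the ambulance is moving away from it while the microphone on a cart is moving toward the ambulance.
General Doppler shift: f' = f · (v + v_o)/(v + v_s).
f' = 1094 × (336 + 3.889)/(336 + 39) = 1094 × 339.89/375 ≈ 992 Hz.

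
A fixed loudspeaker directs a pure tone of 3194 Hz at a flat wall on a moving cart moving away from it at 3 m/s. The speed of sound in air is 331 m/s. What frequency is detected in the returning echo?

3137 Hz

At the flat wall on a moving cart (a moving observer), f₁ = f₀ · (v − u)/v = 3194 × 328/331 ≈ 3165 Hz.
On reflection it acts as a source moving away from the stationary detector: f₂ = f₁ · v/(v + u) = 3165 × 331/334 ≈ 3137 Hz.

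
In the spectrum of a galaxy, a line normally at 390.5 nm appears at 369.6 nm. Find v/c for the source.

0.055c

λ'/λ₀ = 0.9465 < 1 (blueshift), so the source is approaching.
λ'/λ₀ = √((1 − β)/(1 + β)) for an approaching source ⇒ β = (1 − r²)/(1 + r²) with r = λ'/λ₀.
β = (1 − 0.8958)/(1 + 0.8958) ≈ 0.055.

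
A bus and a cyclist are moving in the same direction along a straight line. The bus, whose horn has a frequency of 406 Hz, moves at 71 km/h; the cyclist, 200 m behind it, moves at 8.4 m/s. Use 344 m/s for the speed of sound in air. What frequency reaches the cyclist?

71 km/h = 19.72 m/s.
The cyclist is behind, so the bus is moving away from it while the cyclist is moving toward the bus.
With source receding and observer approaching, f' = f · (v + v_o)/(v + v_s).
f' = 406 × (344 + 8.4)/(344 + 19.72) = 406 × 352.4/363.72 ≈ 393 Hz.

393 Hz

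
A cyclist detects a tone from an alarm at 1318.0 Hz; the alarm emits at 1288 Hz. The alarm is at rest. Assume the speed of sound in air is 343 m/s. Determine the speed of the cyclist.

8.0 m/s

f' > f, so the cyclist is approaching.
f' = f · (v + v_o)/v ⇒ v_o = v · |f'/f − 1|.
v_o = 343 × |1318.0/1288 − 1| = 343 × 0.02329 ≈ 8.0 m/s.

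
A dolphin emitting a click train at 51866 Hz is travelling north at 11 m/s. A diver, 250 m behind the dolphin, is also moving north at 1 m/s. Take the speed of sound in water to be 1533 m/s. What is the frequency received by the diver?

The diver is behind, so the dolphin is moving away from it while the diver is moving toward the dolphin.
With source receding and observer approaching, f' = f · (v + v_o)/(v + v_s).
f' = 51866 × (1533 + 1)/(1533 + 11) = 51866 × 1534/1544 ≈ 51530 Hz.

51530 Hz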